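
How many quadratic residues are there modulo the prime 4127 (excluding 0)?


For prime p, the number of non-zero quadratic residues is (p-1)/2.
= (4127-1)/2
= 2063

2063


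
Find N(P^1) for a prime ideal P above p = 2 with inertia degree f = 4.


N(P^a) = p^(a*f)
= 2^(1*4)
= 2^4
= 16

16


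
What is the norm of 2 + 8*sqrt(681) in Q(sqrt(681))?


N(a + b*sqrt(d)) = a^2 - d*b^2
= (2)^2 - (681)*(8)^2
= 4 - 43584
= -43580

-43580


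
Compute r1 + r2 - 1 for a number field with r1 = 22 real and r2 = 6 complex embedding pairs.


By Dirichlet's unit theorem:
rank = r1 + r2 - 1
= 22 + 6 - 1
= 27

27


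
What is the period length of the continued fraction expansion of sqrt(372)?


Run the CF algorithm for sqrt(372).
a_0 = floor(sqrt(372)) = 19; set m_0=0, q_0=1.
Recurrence: m' = q*a - m,  q' = (d - m'^2)/q,  a' = floor((a_0 + m')/q').
  step 1: m=19, q=11, a=3
  step 2: m=14, q=16, a=2
  step 3: m=18, q=3, a=12
  step 4: m=18, q=16, a=2
  step 5: m=14, q=11, a=3
  step 6: m=19, q=1, a=38
a_6 = 2*a_0 = 38, so the period closes here.
sqrt(372) = [19; 3, 2, 12, 2, 3, 38]
Period length = 6

6


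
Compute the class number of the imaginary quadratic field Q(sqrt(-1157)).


K = Q(sqrt(-1157)). d mod 4 = 3, so D = disc(K) = 4d = -4628
h(K) equals the number of primitive reduced positive-definite forms (a, b, c) = a*x^2 + b*x*y + c*y^2 with b^2 - 4ac = D,
where reduced means |b| <= a <= c, with b >= 0 whenever |b| = a or a = c, and primitive means gcd(a, b, c) = 1.
Reduced forces 3a^2 <= |D| = 4628, so 1 <= a <= 39; b must have the parity of D, and c = (b^2 - D)/(4a) must be an integer >= a.
Enumerate a = 1..39, b in [-a, a]:
  a=1: (1, 0, 1157)  [1]
  a=2: (2, 2, 579)  [1]
  a=3: (3, -2, 386), (3, 2, 386)  [2]
  a=4..5: none
  a=6: (6, -2, 193), (6, 2, 193)  [2]
  a=7..8: none
  a=9: (9, -4, 129), (9, 4, 129)  [2]
  a=10: none
  a=11: (11, -6, 106), (11, 6, 106)  [2]
  a=12: none
  a=13: (13, 0, 89)  [1]
  a=14..16: none
  a=17: (17, -8, 69), (17, 8, 69)  [2]
  a=18: (18, -14, 67), (18, 14, 67)  [2]
  a=19..21: none
  a=22: (22, -6, 53), (22, 6, 53)  [2]
  a=23: (23, -8, 51), (23, 8, 51)  [2]
  a=24..25: none
  a=26: (26, 26, 51)  [1]
  a=27: (27, -4, 43), (27, 4, 43)  [2]
  a=28..32: none
  a=33: (33, -28, 41), (33, -16, 37), (33, 16, 37), (33, 28, 41)  [4]
  a=34: (34, -26, 39), (34, 26, 39)  [2]
  a=35..39: none
Total reduced forms: 1 + 1 + 2 + 2 + 2 + 2 + 1 + 2 + 2 + 2 + 2 + 1 + 2 + 4 + 2 = 28
h = 28

28


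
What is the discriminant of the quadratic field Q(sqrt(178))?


For K = Q(sqrt(d)) with d squarefree: disc(K) = d if d = 1 mod 4, and disc(K) = 4d if d = 2 or 3 mod 4.
Here d = 178, and d mod 4 = 2.
d = 2 mod 4, not 1 (O_K = Z[sqrt(d)]), so disc(K) = 4d = 4 * (178) = 712

712


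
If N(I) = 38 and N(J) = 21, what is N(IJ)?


N(IJ) = N(I) * N(J)
= 38 * 21
= 798

798


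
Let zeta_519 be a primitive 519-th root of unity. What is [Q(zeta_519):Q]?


The degree equals Euler's totient phi(519).
519 = 3 * 173
phi(519) = 344

344


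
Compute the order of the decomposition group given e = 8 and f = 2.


|D_P| = e * f
= 8 * 2
= 16

16


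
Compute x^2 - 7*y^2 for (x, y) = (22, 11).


x^2 - d*y^2
= 22^2 - 7*11^2
= 484 - 847
= -363

-363


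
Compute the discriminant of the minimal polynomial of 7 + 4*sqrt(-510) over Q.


The element 7 + 4*sqrt(-510) has minimal polynomial:
x^2 - 14*x + 8209
Discriminant = (-14)^2 - 4*(8209)
= 196 - 32836
= -32640

-32640


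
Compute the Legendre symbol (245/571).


p = 571 is prime, so compute (245/571) with the reciprocity algorithm (Jacobi-symbol steps: pull out 2s via (2/n), flip via reciprocity, reduce):
  reciprocity: (245/571) -> +(571/245)
  reduce: (81/245)
  reciprocity: (81/245) -> +(245/81)
  reduce: (2/81)
  pull out 2: (2/81) = +1  (since 81 mod 8 = 1)
  (1/81) = 1
Product of signs = 1
(245/571) = 1

1


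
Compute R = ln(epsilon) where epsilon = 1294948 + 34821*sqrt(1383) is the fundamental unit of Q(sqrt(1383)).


epsilon = 1294948 + 34821*sqrt(1383)
= 2.5899e+06
R = ln(2.5899e+06)
= 14.7671

14.7671


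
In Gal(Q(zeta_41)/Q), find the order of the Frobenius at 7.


The Frobenius at p in Gal(Q(zeta_n)/Q) = (Z/nZ)* is the class of p, so its order is ord_41(7), the smallest k >= 1 with 7^k = 1 mod 41.
n = 41 = 41, phi(41) = 40; the order divides phi(n).
Divisors of 40: 1, 2, 4, 5, 8, 10, 20, 40
Repeated squaring mod 41: 7^1 = 7, 7^2 = 8, 7^4 = 23, 7^8 = 37, 7^16 = 16, 7^32 = 10
Test divisors in increasing order:
  k=1: 7^1 = 7 mod 41
  k=2: 7^2 = 8 mod 41
  k=4: 7^4 = 23 mod 41
  k=5: 7^5 = 23 * 7 = 38 mod 41
  k=8: 7^8 = 37 mod 41
  k=10: 7^10 = 37 * 8 = 9 mod 41
  k=20: 7^20 = 16 * 23 = 40 mod 41
  k=40: 7^40 = 10 * 37 = 1 mod 41  <- first divisor giving 1
Order = 40

40


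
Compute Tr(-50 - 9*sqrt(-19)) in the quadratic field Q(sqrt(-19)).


Tr(a + b*sqrt(d)) = (a + b*sqrt(d)) + (a - b*sqrt(d)) = 2a
= 2 * (-50)
= -100

-100


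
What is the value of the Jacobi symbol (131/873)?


Compute (131/873) via quadratic reciprocity:
  reciprocity: (131/873) -> +(873/131)
  reduce: (87/131)
  reciprocity: (87/131) -> -(131/87)
  reduce: (44/87)
  pull out 2: (2/87) = +1  (since 87 mod 8 = 7)
  pull out 2: (2/87) = +1  (since 87 mod 8 = 7)
  reciprocity: (11/87) -> -(87/11)
  reduce: (10/11)
  pull out 2: (2/11) = -1  (since 11 mod 8 = 3)
  reciprocity: (5/11) -> +(11/5)
  reduce: (1/5)
  (1/5) = 1
Product of signs = -1

-1


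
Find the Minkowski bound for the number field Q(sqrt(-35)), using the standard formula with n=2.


d = -35, d mod 4 = 1, so disc(K) = d = -35; |disc(K)| = 35
Imaginary quadratic field, so n = 2, s = r2 = 1, r1 = 0
M = (n!/n^n) * (4/pi)^s * sqrt(|disc(K)|) = (2!/2^2) * (4/pi)^1 * sqrt(35)
= 0.5 * 1.273240 * 5.916080
= 3.7663

3.7663


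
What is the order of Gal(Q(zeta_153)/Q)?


|Gal(Q(zeta_153)/Q)| = phi(153)
= 96

96


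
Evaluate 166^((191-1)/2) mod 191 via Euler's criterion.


p = 191 is prime and the exponent is (p-1)/2 = 95, so by Euler's criterion 166^95 = (166/191) = +1 or -1 mod 191.
Compute by square-and-multiply:
  95 = 64 + 16 + 8 + 4 + 2 + 1 (binary 1011111)
  Repeated squaring mod 191: 166^1 = 166, 166^2 = 52, 166^4 = 30, 166^8 = 136, 166^16 = 160, 166^32 = 6, 166^64 = 36
  166^95 = 166^64 * 166^16 * 166^8 * 166^4 * 166^2 * 166^1 = 36 * 160 * 136 * 30 * 52 * 166 mod 191
    36 * 160 = 5760 = 30 mod 191
    30 * 136 = 4080 = 69 mod 191
    69 * 30 = 2070 = 160 mod 191
    160 * 52 = 8320 = 107 mod 191
    107 * 166 = 17762 = 190 mod 191
  166^95 = 190 mod 191
Result 190 = p - 1 = -1 mod 191: 166 is a quadratic non-residue mod 191. As a residue in [0, p-1] the value is 190.
166^95 mod 191 = 190

190


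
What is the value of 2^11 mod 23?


p = 23 is prime and the exponent is (p-1)/2 = 11, so by Euler's criterion 2^11 = (2/23) = +1 or -1 mod 23.
Compute by square-and-multiply:
  11 = 8 + 2 + 1 (binary 1011)
  Repeated squaring mod 23: 2^1 = 2, 2^2 = 4, 2^4 = 16, 2^8 = 3
  2^11 = 2^8 * 2^2 * 2^1 = 3 * 4 * 2 mod 23
    3 * 4 = 12 = 12 mod 23
    12 * 2 = 24 = 1 mod 23
  2^11 = 1 mod 23
Result 1: 2 is a quadratic residue mod 23.
2^11 mod 23 = 1

1


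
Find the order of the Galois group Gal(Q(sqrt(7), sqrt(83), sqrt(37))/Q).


The 3 square roots of distinct primes are multiplicatively independent over Q,
so [K:Q] = 2^3 and Gal(K/Q) is isomorphic to (Z/2Z)^3.
|Gal| = 2^3 = 8

8


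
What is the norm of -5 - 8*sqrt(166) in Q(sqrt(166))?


N(a + b*sqrt(d)) = a^2 - d*b^2
= (-5)^2 - (166)*(-8)^2
= 25 - 10624
= -10599

-10599


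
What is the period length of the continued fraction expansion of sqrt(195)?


Run the CF algorithm for sqrt(195).
a_0 = floor(sqrt(195)) = 13; set m_0=0, q_0=1.
Recurrence: m' = q*a - m,  q' = (d - m'^2)/q,  a' = floor((a_0 + m')/q').
  step 1: m=13, q=26, a=1
  step 2: m=13, q=1, a=26
a_2 = 2*a_0 = 26, so the period closes here.
sqrt(195) = [13; 1, 26]
Period length = 2

2


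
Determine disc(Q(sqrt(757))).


For K = Q(sqrt(d)) with d squarefree: disc(K) = d if d = 1 mod 4, and disc(K) = 4d if d = 2 or 3 mod 4.
Here d = 757, and d mod 4 = 1.
d = 1 mod 4 (O_K = Z[(1+sqrt(d))/2]), so disc(K) = d = 757

757


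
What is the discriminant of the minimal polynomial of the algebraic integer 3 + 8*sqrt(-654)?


The element 3 + 8*sqrt(-654) has minimal polynomial:
x^2 - 6*x + 41865
Discriminant = (-6)^2 - 4*(41865)
= 36 - 167460
= -167424

-167424


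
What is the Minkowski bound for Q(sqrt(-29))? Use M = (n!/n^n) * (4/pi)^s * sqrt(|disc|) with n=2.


d = -29, d mod 4 = 3, so disc(K) = 4d = -116; |disc(K)| = 116
Imaginary quadratic field, so n = 2, s = r2 = 1, r1 = 0
M = (n!/n^n) * (4/pi)^s * sqrt(|disc(K)|) = (2!/2^2) * (4/pi)^1 * sqrt(116)
= 0.5 * 1.273240 * 10.770330
= 6.8566

6.8566


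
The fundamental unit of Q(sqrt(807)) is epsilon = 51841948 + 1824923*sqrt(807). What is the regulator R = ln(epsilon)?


epsilon = 51841948 + 1824923*sqrt(807)
= 1.0368e+08
R = ln(1.0368e+08)
= 18.4569

18.4569


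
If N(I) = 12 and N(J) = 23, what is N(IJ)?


N(IJ) = N(I) * N(J)
= 12 * 23
= 276

276


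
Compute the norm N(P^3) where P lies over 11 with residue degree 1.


N(P^a) = p^(a*f)
= 11^(3*1)
= 11^3
= 1331

1331


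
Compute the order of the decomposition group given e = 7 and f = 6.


|D_P| = e * f
= 7 * 6
= 42

42


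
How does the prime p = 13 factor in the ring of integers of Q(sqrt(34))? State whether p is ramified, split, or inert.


K = Q(sqrt(34)). Since d mod 4 = 2, disc(K) = 136.
Check p | disc: 136 mod 13 = 6.
p does not divide disc. Compute Legendre symbol (d/p):
8^((13-1)/2) mod 13 = -1
(d/p) = -1, so p is inert: (p) stays prime with e=1, f=2, g=1.
Therefore p is inert.

inert


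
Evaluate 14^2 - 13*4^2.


x^2 - d*y^2
= 14^2 - 13*4^2
= 196 - 208
= -12

-12


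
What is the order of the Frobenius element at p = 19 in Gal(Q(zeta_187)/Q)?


The Frobenius at p in Gal(Q(zeta_n)/Q) = (Z/nZ)* is the class of p, so its order is ord_187(19), the smallest k >= 1 with 19^k = 1 mod 187.
n = 187 = 11 * 17, phi(187) = 160; the order divides phi(n).
Divisors of 160: 1, 2, 4, 5, 8, 10, 16, 20, 32, 40, 80, 160
Repeated squaring mod 187: 19^1 = 19, 19^2 = 174, 19^4 = 169, 19^8 = 137, 19^16 = 69, 19^32 = 86, 19^64 = 103, 19^128 = 137
Test divisors in increasing order:
  k=1: 19^1 = 19 mod 187
  k=2: 19^2 = 174 mod 187
  k=4: 19^4 = 169 mod 187
  k=5: 19^5 = 169 * 19 = 32 mod 187
  k=8: 19^8 = 137 mod 187
  k=10: 19^10 = 137 * 174 = 89 mod 187
  k=16: 19^16 = 69 mod 187
  k=20: 19^20 = 69 * 169 = 67 mod 187
  k=32: 19^32 = 86 mod 187
  k=40: 19^40 = 86 * 137 = 1 mod 187  <- first divisor giving 1
Order = 40

40


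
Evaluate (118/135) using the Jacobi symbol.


Compute (118/135) via quadratic reciprocity:
  pull out 2: (2/135) = +1  (since 135 mod 8 = 7)
  reciprocity: (59/135) -> -(135/59)
  reduce: (17/59)
  reciprocity: (17/59) -> +(59/17)
  reduce: (8/17)
  pull out 2: (2/17) = +1  (since 17 mod 8 = 1)
  pull out 2: (2/17) = +1  (since 17 mod 8 = 1)
  pull out 2: (2/17) = +1  (since 17 mod 8 = 1)
  (1/17) = 1
Product of signs = -1

-1


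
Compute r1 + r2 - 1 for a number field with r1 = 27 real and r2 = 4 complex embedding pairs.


By Dirichlet's unit theorem:
rank = r1 + r2 - 1
= 27 + 4 - 1
= 30

30


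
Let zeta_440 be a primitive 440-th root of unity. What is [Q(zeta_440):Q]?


The degree equals Euler's totient phi(440).
440 = 2^3 * 5 * 11
phi(440) = 160

160


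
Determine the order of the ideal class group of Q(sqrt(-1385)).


K = Q(sqrt(-1385)). d mod 4 = 3, so D = disc(K) = 4d = -5540
h(K) equals the number of primitive reduced positive-definite forms (a, b, c) = a*x^2 + b*x*y + c*y^2 with b^2 - 4ac = D,
where reduced means |b| <= a <= c, with b >= 0 whenever |b| = a or a = c, and primitive means gcd(a, b, c) = 1.
Reduced forces 3a^2 <= |D| = 5540, so 1 <= a <= 42; b must have the parity of D, and c = (b^2 - D)/(4a) must be an integer >= a.
Enumerate a = 1..42, b in [-a, a]:
  a=1: (1, 0, 1385)  [1]
  a=2: (2, 2, 693)  [1]
  a=3: (3, -2, 462), (3, 2, 462)  [2]
  a=4: none
  a=5: (5, 0, 277)  [1]
  a=6: (6, -2, 231), (6, 2, 231)  [2]
  a=7: (7, -2, 198), (7, 2, 198)  [2]
  a=8: none
  a=9: (9, -2, 154), (9, 2, 154)  [2]
  a=10: (10, 10, 141)  [1]
  a=11: (11, -2, 126), (11, 2, 126)  [2]
  a=12..13: none
  a=14: (14, -2, 99), (14, 2, 99)  [2]
  a=15: (15, -10, 94), (15, 10, 94)  [2]
  a=16: none
  a=17: (17, -6, 82), (17, 6, 82)  [2]
  a=18: (18, -2, 77), (18, 2, 77)  [2]
  a=19..20: none
  a=21: (21, -16, 69), (21, -2, 66), (21, 2, 66), (21, 16, 69)  [4]
  a=22: (22, -2, 63), (22, 2, 63)  [2]
  a=23: (23, -16, 63), (23, 16, 63)  [2]
  a=24..26: none
  a=27: (27, -20, 55), (27, 20, 55)  [2]
  a=28: none
  a=29: (29, -12, 49), (29, 12, 49)  [2]
  a=30: (30, -10, 47), (30, 10, 47)  [2]
  a=31: (31, -28, 51), (31, 28, 51)  [2]
  a=32: none
  a=33: (33, -20, 45), (33, -2, 42), (33, 2, 42), (33, 20, 45)  [4]
  a=34: (34, -6, 41), (34, 6, 41)  [2]
  a=35: (35, -30, 46), (35, 30, 46)  [2]
  a=36: none
  a=37: (37, -26, 42), (37, 26, 42)  [2]
  a=38..42: none
Total reduced forms: 1 + 1 + 2 + 1 + 2 + 2 + 2 + 1 + 2 + 2 + 2 + 2 + 2 + 4 + 2 + 2 + 2 + 2 + 2 + 2 + 4 + 2 + 2 + 2 = 48
h = 48

48


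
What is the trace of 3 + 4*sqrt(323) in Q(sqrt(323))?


Tr(a + b*sqrt(d)) = (a + b*sqrt(d)) + (a - b*sqrt(d)) = 2a
= 2 * (3)
= 6

6


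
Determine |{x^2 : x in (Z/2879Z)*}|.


For prime p, the number of non-zero quadratic residues is (p-1)/2.
= (2879-1)/2
= 1439

1439


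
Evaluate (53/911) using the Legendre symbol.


p = 911 is prime, so compute (53/911) with the reciprocity algorithm (Jacobi-symbol steps: pull out 2s via (2/n), flip via reciprocity, reduce):
  reciprocity: (53/911) -> +(911/53)
  reduce: (10/53)
  pull out 2: (2/53) = -1  (since 53 mod 8 = 5)
  reciprocity: (5/53) -> +(53/5)
  reduce: (3/5)
  reciprocity: (3/5) -> +(5/3)
  reduce: (2/3)
  pull out 2: (2/3) = -1  (since 3 mod 8 = 3)
  (1/3) = 1
Product of signs = 1
(53/911) = 1

1


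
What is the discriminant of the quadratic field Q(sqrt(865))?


For K = Q(sqrt(d)) with d squarefree: disc(K) = d if d = 1 mod 4, and disc(K) = 4d if d = 2 or 3 mod 4.
Here d = 865, and d mod 4 = 1.
d = 1 mod 4 (O_K = Z[(1+sqrt(d))/2]), so disc(K) = d = 865

865


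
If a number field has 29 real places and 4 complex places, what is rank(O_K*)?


By Dirichlet's unit theorem:
rank = r1 + r2 - 1
= 29 + 4 - 1
= 32

32


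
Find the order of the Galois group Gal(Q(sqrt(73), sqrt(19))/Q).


The 2 square roots of distinct primes are multiplicatively independent over Q,
so [K:Q] = 2^2 and Gal(K/Q) is isomorphic to (Z/2Z)^2.
|Gal| = 2^2 = 4

4


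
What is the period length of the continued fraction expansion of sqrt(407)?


Run the CF algorithm for sqrt(407).
a_0 = floor(sqrt(407)) = 20; set m_0=0, q_0=1.
Recurrence: m' = q*a - m,  q' = (d - m'^2)/q,  a' = floor((a_0 + m')/q').
  step 1: m=20, q=7, a=5
  step 2: m=15, q=26, a=1
  step 3: m=11, q=11, a=2
  step 4: m=11, q=26, a=1
  step 5: m=15, q=7, a=5
  step 6: m=20, q=1, a=40
a_6 = 2*a_0 = 40, so the period closes here.
sqrt(407) = [20; 5, 1, 2, 1, 5, 40]
Period length = 6

6


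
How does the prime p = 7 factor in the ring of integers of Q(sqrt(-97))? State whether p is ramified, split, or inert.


K = Q(sqrt(-97)). Since d mod 4 = 3, disc(K) = -388.
Check p | disc: -388 mod 7 = 4.
p does not divide disc. Compute Legendre symbol (d/p):
1^((7-1)/2) mod 7 = 1
(d/p) = 1, so p splits: (p) = P*P' with e=1, f=1, g=2.
Therefore p is split.

split


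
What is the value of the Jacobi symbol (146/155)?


Compute (146/155) via quadratic reciprocity:
  pull out 2: (2/155) = -1  (since 155 mod 8 = 3)
  reciprocity: (73/155) -> +(155/73)
  reduce: (9/73)
  reciprocity: (9/73) -> +(73/9)
  reduce: (1/9)
  (1/9) = 1
Product of signs = -1

-1


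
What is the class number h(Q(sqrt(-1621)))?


K = Q(sqrt(-1621)). d mod 4 = 3, so D = disc(K) = 4d = -6484
h(K) equals the number of primitive reduced positive-definite forms (a, b, c) = a*x^2 + b*x*y + c*y^2 with b^2 - 4ac = D,
where reduced means |b| <= a <= c, with b >= 0 whenever |b| = a or a = c, and primitive means gcd(a, b, c) = 1.
Reduced forces 3a^2 <= |D| = 6484, so 1 <= a <= 46; b must have the parity of D, and c = (b^2 - D)/(4a) must be an integer >= a.
Enumerate a = 1..46, b in [-a, a]:
  a=1: (1, 0, 1621)  [1]
  a=2: (2, 2, 811)  [1]
  a=3..4: none
  a=5: (5, -4, 325), (5, 4, 325)  [2]
  a=6..9: none
  a=10: (10, -6, 163), (10, 6, 163)  [2]
  a=11..12: none
  a=13: (13, -4, 125), (13, 4, 125)  [2]
  a=14..22: none
  a=23: (23, -18, 74), (23, 18, 74)  [2]
  a=24: none
  a=25: (25, -4, 65), (25, 4, 65)  [2]
  a=26: (26, -22, 67), (26, 22, 67)  [2]
  a=27..36: none
  a=37: (37, -18, 46), (37, 18, 46)  [2]
  a=38..42: none
  a=43: (43, -40, 47), (43, 40, 47)  [2]
  a=44..46: none
Total reduced forms: 1 + 1 + 2 + 2 + 2 + 2 + 2 + 2 + 2 + 2 = 18
h = 18

18


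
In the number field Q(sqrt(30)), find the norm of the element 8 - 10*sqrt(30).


N(a + b*sqrt(d)) = a^2 - d*b^2
= (8)^2 - (30)*(-10)^2
= 64 - 3000
= -2936

-2936


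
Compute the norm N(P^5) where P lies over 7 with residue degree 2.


N(P^a) = p^(a*f)
= 7^(5*2)
= 7^10
= 282475249

282475249


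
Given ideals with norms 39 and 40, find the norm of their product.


N(IJ) = N(I) * N(J)
= 39 * 40
= 1560

1560


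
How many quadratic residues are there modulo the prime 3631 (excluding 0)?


For prime p, the number of non-zero quadratic residues is (p-1)/2.
= (3631-1)/2
= 1815

1815


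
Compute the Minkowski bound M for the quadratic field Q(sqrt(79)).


d = 79, d mod 4 = 3, so disc(K) = 4d = 316; |disc(K)| = 316
Real quadratic field, so n = 2, s = r2 = 0, r1 = 2
M = (n!/n^n) * (4/pi)^s * sqrt(|disc(K)|) = (2!/2^2) * (4/pi)^0 * sqrt(316)
= 0.5 * 1.000000 * 17.776389
= 8.8882

8.8882


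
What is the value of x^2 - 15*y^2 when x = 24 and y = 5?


x^2 - d*y^2
= 24^2 - 15*5^2
= 576 - 375
= 201

201


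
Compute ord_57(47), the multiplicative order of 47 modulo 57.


We want ord_57(47), the smallest k >= 1 with 47^k = 1 mod 57.
n = 57 = 3 * 19, phi(57) = 36; the order divides phi(n).
Divisors of 36: 1, 2, 3, 4, 6, 9, 12, 18, 36
Repeated squaring mod 57: 47^1 = 47, 47^2 = 43, 47^4 = 25, 47^8 = 55, 47^16 = 4, 47^32 = 16
Test divisors in increasing order:
  k=1: 47^1 = 47 mod 57
  k=2: 47^2 = 43 mod 57
  k=3: 47^3 = 43 * 47 = 26 mod 57
  k=4: 47^4 = 25 mod 57
  k=6: 47^6 = 25 * 43 = 49 mod 57
  k=9: 47^9 = 55 * 47 = 20 mod 57
  k=12: 47^12 = 55 * 25 = 7 mod 57
  k=18: 47^18 = 4 * 43 = 1 mod 57  <- first divisor giving 1
Order = 18

18


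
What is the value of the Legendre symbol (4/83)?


p = 83 is prime, so compute (4/83) with the reciprocity algorithm (Jacobi-symbol steps: pull out 2s via (2/n), flip via reciprocity, reduce):
  pull out 2: (2/83) = -1  (since 83 mod 8 = 3)
  pull out 2: (2/83) = -1  (since 83 mod 8 = 3)
  (1/83) = 1
Product of signs = 1
(4/83) = 1

1


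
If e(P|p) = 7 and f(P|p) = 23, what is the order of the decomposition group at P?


|D_P| = e * f
= 7 * 23
= 161

161


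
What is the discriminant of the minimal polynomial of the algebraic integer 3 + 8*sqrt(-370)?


The element 3 + 8*sqrt(-370) has minimal polynomial:
x^2 - 6*x + 23689
Discriminant = (-6)^2 - 4*(23689)
= 36 - 94756
= -94720

-94720


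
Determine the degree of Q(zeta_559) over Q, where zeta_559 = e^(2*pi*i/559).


The degree equals Euler's totient phi(559).
559 = 13 * 43
phi(559) = 504

504


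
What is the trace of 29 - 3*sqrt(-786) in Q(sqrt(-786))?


Tr(a + b*sqrt(d)) = (a + b*sqrt(d)) + (a - b*sqrt(d)) = 2a
= 2 * (29)
= 58

58


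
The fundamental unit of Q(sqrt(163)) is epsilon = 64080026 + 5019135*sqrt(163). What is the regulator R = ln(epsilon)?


epsilon = 64080026 + 5019135*sqrt(163)
= 1.2816e+08
R = ln(1.2816e+08)
= 18.6688

18.6688


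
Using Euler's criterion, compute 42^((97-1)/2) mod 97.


p = 97 is prime and the exponent is (p-1)/2 = 48, so by Euler's criterion 42^48 = (42/97) = +1 or -1 mod 97.
Compute by square-and-multiply:
  48 = 32 + 16 (binary 110000)
  Repeated squaring mod 97: 42^1 = 42, 42^2 = 18, 42^4 = 33, 42^8 = 22, 42^16 = 96, 42^32 = 1
  42^48 = 42^32 * 42^16 = 1 * 96 mod 97
    1 * 96 = 96 = 96 mod 97
  42^48 = 96 mod 97
Result 96 = p - 1 = -1 mod 97: 42 is a quadratic non-residue mod 97. As a residue in [0, p-1] the value is 96.
42^48 mod 97 = 96

96


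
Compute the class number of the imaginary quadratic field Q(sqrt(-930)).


K = Q(sqrt(-930)). d mod 4 = 2, so D = disc(K) = 4d = -3720
h(K) equals the number of primitive reduced positive-definite forms (a, b, c) = a*x^2 + b*x*y + c*y^2 with b^2 - 4ac = D,
where reduced means |b| <= a <= c, with b >= 0 whenever |b| = a or a = c, and primitive means gcd(a, b, c) = 1.
Reduced forces 3a^2 <= |D| = 3720, so 1 <= a <= 35; b must have the parity of D, and c = (b^2 - D)/(4a) must be an integer >= a.
Enumerate a = 1..35, b in [-a, a]:
  a=1: (1, 0, 930)  [1]
  a=2: (2, 0, 465)  [1]
  a=3: (3, 0, 310)  [1]
  a=4: none
  a=5: (5, 0, 186)  [1]
  a=6: (6, 0, 155)  [1]
  a=7: (7, -2, 133), (7, 2, 133)  [2]
  a=8..9: none
  a=10: (10, 0, 93)  [1]
  a=11: (11, -8, 86), (11, 8, 86)  [2]
  a=12..13: none
  a=14: (14, -12, 69), (14, 12, 69)  [2]
  a=15: (15, 0, 62)  [1]
  a=16..18: none
  a=19: (19, -2, 49), (19, 2, 49)  [2]
  a=20: none
  a=21: (21, -12, 46), (21, 12, 46)  [2]
  a=22: (22, -8, 43), (22, 8, 43)  [2]
  a=23: (23, -12, 42), (23, 12, 42)  [2]
  a=24..29: none
  a=30: (30, 0, 31)  [1]
  a=31..32: none
  a=33: (33, -30, 35), (33, 30, 35)  [2]
  a=34..35: none
Total reduced forms: 1 + 1 + 1 + 1 + 1 + 2 + 1 + 2 + 2 + 1 + 2 + 2 + 2 + 2 + 1 + 2 = 24
h = 24

24


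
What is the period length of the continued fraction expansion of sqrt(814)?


Run the CF algorithm for sqrt(814).
a_0 = floor(sqrt(814)) = 28; set m_0=0, q_0=1.
Recurrence: m' = q*a - m,  q' = (d - m'^2)/q,  a' = floor((a_0 + m')/q').
  step 1: m=28, q=30, a=1
  step 2: m=2, q=27, a=1
  step 3: m=25, q=7, a=7
  step 4: m=24, q=34, a=1
  step 5: m=10, q=21, a=1
  step 6: m=11, q=33, a=1
  step 7: m=22, q=10, a=5
  step 8: m=28, q=3, a=18
  step 9: m=26, q=46, a=1
  step 10: m=20, q=9, a=5
  step 11: m=25, q=21, a=2
  step 12: m=17, q=25, a=1
  step 13: m=8, q=30, a=1
  step 14: m=22, q=11, a=4
  step 15: m=22, q=30, a=1
  step 16: m=8, q=25, a=1
  step 17: m=17, q=21, a=2
  step 18: m=25, q=9, a=5
  step 19: m=20, q=46, a=1
  step 20: m=26, q=3, a=18
  step 21: m=28, q=10, a=5
  step 22: m=22, q=33, a=1
  step 23: m=11, q=21, a=1
  step 24: m=10, q=34, a=1
  step 25: m=24, q=7, a=7
  step 26: m=25, q=27, a=1
  step 27: m=2, q=30, a=1
  step 28: m=28, q=1, a=56
a_28 = 2*a_0 = 56, so the period closes here.
sqrt(814) = [28; 1, 1, 7, 1, 1, 1, 5, 18, 1, 5, 2, 1, 1, 4, 1, 1, 2, 5, 1, 18, 5, 1, 1, 1, 7, 1, 1, 56]
Period length = 28

28


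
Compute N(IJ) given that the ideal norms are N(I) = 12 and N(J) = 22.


N(IJ) = N(I) * N(J)
= 12 * 22
= 264

264


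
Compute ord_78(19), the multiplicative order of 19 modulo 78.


We want ord_78(19), the smallest k >= 1 with 19^k = 1 mod 78.
n = 78 = 2 * 3 * 13, phi(78) = 24; the order divides phi(n).
Divisors of 24: 1, 2, 3, 4, 6, 8, 12, 24
Repeated squaring mod 78: 19^1 = 19, 19^2 = 49, 19^4 = 61, 19^8 = 55, 19^16 = 61
Test divisors in increasing order:
  k=1: 19^1 = 19 mod 78
  k=2: 19^2 = 49 mod 78
  k=3: 19^3 = 49 * 19 = 73 mod 78
  k=4: 19^4 = 61 mod 78
  k=6: 19^6 = 61 * 49 = 25 mod 78
  k=8: 19^8 = 55 mod 78
  k=12: 19^12 = 55 * 61 = 1 mod 78  <- first divisor giving 1
Order = 12

12


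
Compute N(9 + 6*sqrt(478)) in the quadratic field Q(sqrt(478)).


N(a + b*sqrt(d)) = a^2 - d*b^2
= (9)^2 - (478)*(6)^2
= 81 - 17208
= -17127

-17127


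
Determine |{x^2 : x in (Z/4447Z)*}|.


For prime p, the number of non-zero quadratic residues is (p-1)/2.
= (4447-1)/2
= 2223

2223


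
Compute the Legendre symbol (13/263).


p = 263 is prime, so compute (13/263) with the reciprocity algorithm (Jacobi-symbol steps: pull out 2s via (2/n), flip via reciprocity, reduce):
  reciprocity: (13/263) -> +(263/13)
  reduce: (3/13)
  reciprocity: (3/13) -> +(13/3)
  reduce: (1/3)
  (1/3) = 1
Product of signs = 1
(13/263) = 1

1


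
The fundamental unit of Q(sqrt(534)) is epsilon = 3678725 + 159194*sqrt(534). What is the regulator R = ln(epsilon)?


epsilon = 3678725 + 159194*sqrt(534)
= 7.3574e+06
R = ln(7.3574e+06)
= 15.8112

15.8112


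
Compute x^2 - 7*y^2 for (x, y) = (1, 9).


x^2 - d*y^2
= 1^2 - 7*9^2
= 1 - 567
= -566

-566


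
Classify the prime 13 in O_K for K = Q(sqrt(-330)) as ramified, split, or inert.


K = Q(sqrt(-330)). Since d mod 4 = 2, disc(K) = -1320.
Check p | disc: -1320 mod 13 = 6.
p does not divide disc. Compute Legendre symbol (d/p):
8^((13-1)/2) mod 13 = -1
(d/p) = -1, so p is inert: (p) stays prime with e=1, f=2, g=1.
Therefore p is inert.

inert


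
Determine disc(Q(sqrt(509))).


For K = Q(sqrt(d)) with d squarefree: disc(K) = d if d = 1 mod 4, and disc(K) = 4d if d = 2 or 3 mod 4.
Here d = 509, and d mod 4 = 1.
d = 1 mod 4 (O_K = Z[(1+sqrt(d))/2]), so disc(K) = d = 509

509


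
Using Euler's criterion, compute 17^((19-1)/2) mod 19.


p = 19 is prime and the exponent is (p-1)/2 = 9, so by Euler's criterion 17^9 = (17/19) = +1 or -1 mod 19.
Compute by square-and-multiply:
  9 = 8 + 1 (binary 1001)
  Repeated squaring mod 19: 17^1 = 17, 17^2 = 4, 17^4 = 16, 17^8 = 9
  17^9 = 17^8 * 17^1 = 9 * 17 mod 19
    9 * 17 = 153 = 1 mod 19
  17^9 = 1 mod 19
Result 1: 17 is a quadratic residue mod 19.
17^9 mod 19 = 1

1


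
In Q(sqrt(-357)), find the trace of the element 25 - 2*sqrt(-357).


Tr(a + b*sqrt(d)) = (a + b*sqrt(d)) + (a - b*sqrt(d)) = 2a
= 2 * (25)
= 50

50


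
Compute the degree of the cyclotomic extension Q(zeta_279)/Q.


The degree equals Euler's totient phi(279).
279 = 3^2 * 31
phi(279) = 180

180


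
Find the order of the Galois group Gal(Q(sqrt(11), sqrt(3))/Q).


The 2 square roots of distinct primes are multiplicatively independent over Q,
so [K:Q] = 2^2 and Gal(K/Q) is isomorphic to (Z/2Z)^2.
|Gal| = 2^2 = 4

4


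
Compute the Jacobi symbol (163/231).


Compute (163/231) via quadratic reciprocity:
  reciprocity: (163/231) -> -(231/163)
  reduce: (68/163)
  pull out 2: (2/163) = -1  (since 163 mod 8 = 3)
  pull out 2: (2/163) = -1  (since 163 mod 8 = 3)
  reciprocity: (17/163) -> +(163/17)
  reduce: (10/17)
  pull out 2: (2/17) = +1  (since 17 mod 8 = 1)
  reciprocity: (5/17) -> +(17/5)
  reduce: (2/5)
  pull out 2: (2/5) = -1  (since 5 mod 8 = 5)
  (1/5) = 1
Product of signs = 1

1


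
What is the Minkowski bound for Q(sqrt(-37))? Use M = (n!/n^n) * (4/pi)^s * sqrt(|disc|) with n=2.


d = -37, d mod 4 = 3, so disc(K) = 4d = -148; |disc(K)| = 148
Imaginary quadratic field, so n = 2, s = r2 = 1, r1 = 0
M = (n!/n^n) * (4/pi)^s * sqrt(|disc(K)|) = (2!/2^2) * (4/pi)^1 * sqrt(148)
= 0.5 * 1.273240 * 12.165525
= 7.7448

7.7448


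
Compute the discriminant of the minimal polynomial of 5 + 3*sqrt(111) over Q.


The element 5 + 3*sqrt(111) has minimal polynomial:
x^2 - 10*x - 974
Discriminant = (-10)^2 - 4*(-974)
= 100 + 3896
= 3996

3996


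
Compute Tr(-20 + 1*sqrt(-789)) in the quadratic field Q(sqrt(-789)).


Tr(a + b*sqrt(d)) = (a + b*sqrt(d)) + (a - b*sqrt(d)) = 2a
= 2 * (-20)
= -40

-40


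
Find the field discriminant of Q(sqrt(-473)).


For K = Q(sqrt(d)) with d squarefree: disc(K) = d if d = 1 mod 4, and disc(K) = 4d if d = 2 or 3 mod 4.
Here d = -473, and d mod 4 = 3.
d = 3 mod 4, not 1 (O_K = Z[sqrt(d)]), so disc(K) = 4d = 4 * (-473) = -1892

-1892


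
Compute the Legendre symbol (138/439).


p = 439 is prime, so compute (138/439) with the reciprocity algorithm (Jacobi-symbol steps: pull out 2s via (2/n), flip via reciprocity, reduce):
  pull out 2: (2/439) = +1  (since 439 mod 8 = 7)
  reciprocity: (69/439) -> +(439/69)
  reduce: (25/69)
  reciprocity: (25/69) -> +(69/25)
  reduce: (19/25)
  reciprocity: (19/25) -> +(25/19)
  reduce: (6/19)
  pull out 2: (2/19) = -1  (since 19 mod 8 = 3)
  reciprocity: (3/19) -> -(19/3)
  reduce: (1/3)
  (1/3) = 1
Product of signs = 1
(138/439) = 1

1


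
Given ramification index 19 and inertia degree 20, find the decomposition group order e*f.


|D_P| = e * f
= 19 * 20
= 380

380


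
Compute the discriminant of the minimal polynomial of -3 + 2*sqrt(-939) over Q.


The element -3 + 2*sqrt(-939) has minimal polynomial:
x^2 + 6*x + 3765
Discriminant = (6)^2 - 4*(3765)
= 36 - 15060
= -15024

-15024


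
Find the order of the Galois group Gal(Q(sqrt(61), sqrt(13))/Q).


The 2 square roots of distinct primes are multiplicatively independent over Q,
so [K:Q] = 2^2 and Gal(K/Q) is isomorphic to (Z/2Z)^2.
|Gal| = 2^2 = 4

4


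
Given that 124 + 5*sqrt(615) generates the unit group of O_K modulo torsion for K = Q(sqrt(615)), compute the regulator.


epsilon = 124 + 5*sqrt(615)
= 247.9960
R = ln(247.9960)
= 5.5134

5.5134


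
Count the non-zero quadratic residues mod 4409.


For prime p, the number of non-zero quadratic residues is (p-1)/2.
= (4409-1)/2
= 2204

2204


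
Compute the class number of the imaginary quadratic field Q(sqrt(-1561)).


K = Q(sqrt(-1561)). d mod 4 = 3, so D = disc(K) = 4d = -6244
h(K) equals the number of primitive reduced positive-definite forms (a, b, c) = a*x^2 + b*x*y + c*y^2 with b^2 - 4ac = D,
where reduced means |b| <= a <= c, with b >= 0 whenever |b| = a or a = c, and primitive means gcd(a, b, c) = 1.
Reduced forces 3a^2 <= |D| = 6244, so 1 <= a <= 45; b must have the parity of D, and c = (b^2 - D)/(4a) must be an integer >= a.
Enumerate a = 1..45, b in [-a, a]:
  a=1: (1, 0, 1561)  [1]
  a=2: (2, 2, 781)  [1]
  a=3..4: none
  a=5: (5, -4, 313), (5, 4, 313)  [2]
  a=6: none
  a=7: (7, 0, 223)  [1]
  a=8..9: none
  a=10: (10, -6, 157), (10, 6, 157)  [2]
  a=11: (11, -2, 142), (11, 2, 142)  [2]
  a=12: none
  a=13: (13, -10, 122), (13, 10, 122)  [2]
  a=14: (14, 14, 115)  [1]
  a=15..18: none
  a=19: (19, -8, 83), (19, 8, 83)  [2]
  a=20..21: none
  a=22: (22, -2, 71), (22, 2, 71)  [2]
  a=23: (23, -14, 70), (23, 14, 70)  [2]
  a=24: none
  a=25: (25, -16, 65), (25, 16, 65)  [2]
  a=26: (26, -10, 61), (26, 10, 61)  [2]
  a=27..28: none
  a=29: (29, -22, 58), (29, 22, 58)  [2]
  a=30: none
  a=31: (31, -24, 55), (31, 24, 55)  [2]
  a=32..34: none
  a=35: (35, -14, 46), (35, 14, 46)  [2]
  a=36: none
  a=37: (37, -34, 50), (37, 34, 50)  [2]
  a=38: (38, -30, 47), (38, 30, 47)  [2]
  a=39..45: none
Total reduced forms: 1 + 1 + 2 + 1 + 2 + 2 + 2 + 1 + 2 + 2 + 2 + 2 + 2 + 2 + 2 + 2 + 2 + 2 = 32
h = 32

32


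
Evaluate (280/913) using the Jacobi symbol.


Compute (280/913) via quadratic reciprocity:
  pull out 2: (2/913) = +1  (since 913 mod 8 = 1)
  pull out 2: (2/913) = +1  (since 913 mod 8 = 1)
  pull out 2: (2/913) = +1  (since 913 mod 8 = 1)
  reciprocity: (35/913) -> +(913/35)
  reduce: (3/35)
  reciprocity: (3/35) -> -(35/3)
  reduce: (2/3)
  pull out 2: (2/3) = -1  (since 3 mod 8 = 3)
  (1/3) = 1
Product of signs = 1

1


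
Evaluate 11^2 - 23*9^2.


x^2 - d*y^2
= 11^2 - 23*9^2
= 121 - 1863
= -1742

-1742


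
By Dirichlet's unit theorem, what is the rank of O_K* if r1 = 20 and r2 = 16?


By Dirichlet's unit theorem:
rank = r1 + r2 - 1
= 20 + 16 - 1
= 35

35


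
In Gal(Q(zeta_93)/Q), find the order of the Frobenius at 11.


The Frobenius at p in Gal(Q(zeta_n)/Q) = (Z/nZ)* is the class of p, so its order is ord_93(11), the smallest k >= 1 with 11^k = 1 mod 93.
n = 93 = 3 * 31, phi(93) = 60; the order divides phi(n).
Divisors of 60: 1, 2, 3, 4, 5, 6, 10, 12, 15, 20, 30, 60
Repeated squaring mod 93: 11^1 = 11, 11^2 = 28, 11^4 = 40, 11^8 = 19, 11^16 = 82, 11^32 = 28
Test divisors in increasing order:
  k=1: 11^1 = 11 mod 93
  k=2: 11^2 = 28 mod 93
  k=3: 11^3 = 28 * 11 = 29 mod 93
  k=4: 11^4 = 40 mod 93
  k=5: 11^5 = 40 * 11 = 68 mod 93
  k=6: 11^6 = 40 * 28 = 4 mod 93
  k=10: 11^10 = 19 * 28 = 67 mod 93
  k=12: 11^12 = 19 * 40 = 16 mod 93
  k=15: 11^15 = 19 * 40 * 28 * 11 = 92 mod 93
  k=20: 11^20 = 82 * 40 = 25 mod 93
  k=30: 11^30 = 82 * 19 * 40 * 28 = 1 mod 93  <- first divisor giving 1
Order = 30

30


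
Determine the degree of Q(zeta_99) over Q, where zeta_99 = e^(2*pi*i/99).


The degree equals Euler's totient phi(99).
99 = 3^2 * 11
phi(99) = 60

60


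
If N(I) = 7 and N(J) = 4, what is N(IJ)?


N(IJ) = N(I) * N(J)
= 7 * 4
= 28

28


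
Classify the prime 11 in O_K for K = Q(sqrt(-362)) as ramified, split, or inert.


K = Q(sqrt(-362)). Since d mod 4 = 2, disc(K) = -1448.
Check p | disc: -1448 mod 11 = 4.
p does not divide disc. Compute Legendre symbol (d/p):
1^((11-1)/2) mod 11 = 1
(d/p) = 1, so p splits: (p) = P*P' with e=1, f=1, g=2.
Therefore p is split.

split


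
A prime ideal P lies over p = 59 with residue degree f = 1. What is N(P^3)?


N(P^a) = p^(a*f)
= 59^(3*1)
= 59^3
= 205379

205379


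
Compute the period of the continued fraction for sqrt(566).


Run the CF algorithm for sqrt(566).
a_0 = floor(sqrt(566)) = 23; set m_0=0, q_0=1.
Recurrence: m' = q*a - m,  q' = (d - m'^2)/q,  a' = floor((a_0 + m')/q').
  step 1: m=23, q=37, a=1
  step 2: m=14, q=10, a=3
  step 3: m=16, q=31, a=1
  step 4: m=15, q=11, a=3
  step 5: m=18, q=22, a=1
  step 6: m=4, q=25, a=1
  step 7: m=21, q=5, a=8
  step 8: m=19, q=41, a=1
  step 9: m=22, q=2, a=22
  step 10: m=22, q=41, a=1
  step 11: m=19, q=5, a=8
  step 12: m=21, q=25, a=1
  step 13: m=4, q=22, a=1
  step 14: m=18, q=11, a=3
  step 15: m=15, q=31, a=1
  step 16: m=16, q=10, a=3
  step 17: m=14, q=37, a=1
  step 18: m=23, q=1, a=46
a_18 = 2*a_0 = 46, so the period closes here.
sqrt(566) = [23; 1, 3, 1, 3, 1, 1, 8, 1, 22, 1, 8, 1, 1, 3, 1, 3, 1, 46]
Period length = 18

18


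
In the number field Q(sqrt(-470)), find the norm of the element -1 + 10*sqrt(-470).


N(a + b*sqrt(d)) = a^2 - d*b^2
= (-1)^2 - (-470)*(10)^2
= 1 + 47000
= 47001

47001


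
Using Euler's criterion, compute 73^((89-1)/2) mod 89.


p = 89 is prime and the exponent is (p-1)/2 = 44, so by Euler's criterion 73^44 = (73/89) = +1 or -1 mod 89.
Compute by square-and-multiply:
  44 = 32 + 8 + 4 (binary 101100)
  Repeated squaring mod 89: 73^1 = 73, 73^2 = 78, 73^4 = 32, 73^8 = 45, 73^16 = 67, 73^32 = 39
  73^44 = 73^32 * 73^8 * 73^4 = 39 * 45 * 32 mod 89
    39 * 45 = 1755 = 64 mod 89
    64 * 32 = 2048 = 1 mod 89
  73^44 = 1 mod 89
Result 1: 73 is a quadratic residue mod 89.
73^44 mod 89 = 1

1


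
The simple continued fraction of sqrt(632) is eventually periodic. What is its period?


Run the CF algorithm for sqrt(632).
a_0 = floor(sqrt(632)) = 25; set m_0=0, q_0=1.
Recurrence: m' = q*a - m,  q' = (d - m'^2)/q,  a' = floor((a_0 + m')/q').
  step 1: m=25, q=7, a=7
  step 2: m=24, q=8, a=6
  step 3: m=24, q=7, a=7
  step 4: m=25, q=1, a=50
a_4 = 2*a_0 = 50, so the period closes here.
sqrt(632) = [25; 7, 6, 7, 50]
Period length = 4

4


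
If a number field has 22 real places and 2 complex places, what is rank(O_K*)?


By Dirichlet's unit theorem:
rank = r1 + r2 - 1
= 22 + 2 - 1
= 23

23


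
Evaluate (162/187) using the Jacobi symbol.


Compute (162/187) via quadratic reciprocity:
  pull out 2: (2/187) = -1  (since 187 mod 8 = 3)
  reciprocity: (81/187) -> +(187/81)
  reduce: (25/81)
  reciprocity: (25/81) -> +(81/25)
  reduce: (6/25)
  pull out 2: (2/25) = +1  (since 25 mod 8 = 1)
  reciprocity: (3/25) -> +(25/3)
  reduce: (1/3)
  (1/3) = 1
Product of signs = -1

-1


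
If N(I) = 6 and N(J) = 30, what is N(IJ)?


N(IJ) = N(I) * N(J)
= 6 * 30
= 180

180


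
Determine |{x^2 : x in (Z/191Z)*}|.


For prime p, the number of non-zero quadratic residues is (p-1)/2.
= (191-1)/2
= 95

95


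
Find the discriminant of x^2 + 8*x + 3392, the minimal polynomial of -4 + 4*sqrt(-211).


The element -4 + 4*sqrt(-211) has minimal polynomial:
x^2 + 8*x + 3392
Discriminant = (8)^2 - 4*(3392)
= 64 - 13568
= -13504

-13504


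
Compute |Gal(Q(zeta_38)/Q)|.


|Gal(Q(zeta_38)/Q)| = phi(38)
= 18

18


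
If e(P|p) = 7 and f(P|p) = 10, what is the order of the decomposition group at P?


|D_P| = e * f
= 7 * 10
= 70

70


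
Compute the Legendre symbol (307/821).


p = 821 is prime, so compute (307/821) with the reciprocity algorithm (Jacobi-symbol steps: pull out 2s via (2/n), flip via reciprocity, reduce):
  reciprocity: (307/821) -> +(821/307)
  reduce: (207/307)
  reciprocity: (207/307) -> -(307/207)
  reduce: (100/207)
  pull out 2: (2/207) = +1  (since 207 mod 8 = 7)
  pull out 2: (2/207) = +1  (since 207 mod 8 = 7)
  reciprocity: (25/207) -> +(207/25)
  reduce: (7/25)
  reciprocity: (7/25) -> +(25/7)
  reduce: (4/7)
  pull out 2: (2/7) = +1  (since 7 mod 8 = 7)
  pull out 2: (2/7) = +1  (since 7 mod 8 = 7)
  (1/7) = 1
Product of signs = -1
(307/821) = -1

-1


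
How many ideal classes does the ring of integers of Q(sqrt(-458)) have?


K = Q(sqrt(-458)). d mod 4 = 2, so D = disc(K) = 4d = -1832
h(K) equals the number of primitive reduced positive-definite forms (a, b, c) = a*x^2 + b*x*y + c*y^2 with b^2 - 4ac = D,
where reduced means |b| <= a <= c, with b >= 0 whenever |b| = a or a = c, and primitive means gcd(a, b, c) = 1.
Reduced forces 3a^2 <= |D| = 1832, so 1 <= a <= 24; b must have the parity of D, and c = (b^2 - D)/(4a) must be an integer >= a.
Enumerate a = 1..24, b in [-a, a]:
  a=1: (1, 0, 458)  [1]
  a=2: (2, 0, 229)  [1]
  a=3: (3, -2, 153), (3, 2, 153)  [2]
  a=4..5: none
  a=6: (6, -4, 77), (6, 4, 77)  [2]
  a=7: (7, -4, 66), (7, 4, 66)  [2]
  a=8: none
  a=9: (9, -2, 51), (9, 2, 51)  [2]
  a=10: none
  a=11: (11, -4, 42), (11, 4, 42)  [2]
  a=12: none
  a=13: (13, -12, 38), (13, 12, 38)  [2]
  a=14: (14, -4, 33), (14, 4, 33)  [2]
  a=15..16: none
  a=17: (17, -2, 27), (17, 2, 27)  [2]
  a=18: (18, -16, 29), (18, 16, 29)  [2]
  a=19: (19, -12, 26), (19, 12, 26)  [2]
  a=20: none
  a=21: (21, -10, 23), (21, -4, 22), (21, 4, 22), (21, 10, 23)  [4]
  a=22..24: none
Total reduced forms: 1 + 1 + 2 + 2 + 2 + 2 + 2 + 2 + 2 + 2 + 2 + 2 + 4 = 26
h = 26

26


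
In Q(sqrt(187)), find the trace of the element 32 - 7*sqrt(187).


Tr(a + b*sqrt(d)) = (a + b*sqrt(d)) + (a - b*sqrt(d)) = 2a
= 2 * (32)
= 64

64


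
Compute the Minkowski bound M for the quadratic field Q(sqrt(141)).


d = 141, d mod 4 = 1, so disc(K) = d = 141; |disc(K)| = 141
Real quadratic field, so n = 2, s = r2 = 0, r1 = 2
M = (n!/n^n) * (4/pi)^s * sqrt(|disc(K)|) = (2!/2^2) * (4/pi)^0 * sqrt(141)
= 0.5 * 1.000000 * 11.874342
= 5.9372

5.9372


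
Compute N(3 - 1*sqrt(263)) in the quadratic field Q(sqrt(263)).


N(a + b*sqrt(d)) = a^2 - d*b^2
= (3)^2 - (263)*(-1)^2
= 9 - 263
= -254

-254


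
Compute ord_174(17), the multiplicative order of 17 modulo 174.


We want ord_174(17), the smallest k >= 1 with 17^k = 1 mod 174.
n = 174 = 2 * 3 * 29, phi(174) = 56; the order divides phi(n).
Divisors of 56: 1, 2, 4, 7, 8, 14, 28, 56
Repeated squaring mod 174: 17^1 = 17, 17^2 = 115, 17^4 = 1, 17^8 = 1, 17^16 = 1, 17^32 = 1
Test divisors in increasing order:
  k=1: 17^1 = 17 mod 174
  k=2: 17^2 = 115 mod 174
  k=4: 17^4 = 1 mod 174  <- first divisor giving 1
Order = 4

4


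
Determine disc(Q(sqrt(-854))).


For K = Q(sqrt(d)) with d squarefree: disc(K) = d if d = 1 mod 4, and disc(K) = 4d if d = 2 or 3 mod 4.
Here d = -854, and d mod 4 = 2.
d = 2 mod 4, not 1 (O_K = Z[sqrt(d)]), so disc(K) = 4d = 4 * (-854) = -3416

-3416


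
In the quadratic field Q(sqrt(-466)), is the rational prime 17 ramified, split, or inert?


K = Q(sqrt(-466)). Since d mod 4 = 2, disc(K) = -1864.
Check p | disc: -1864 mod 17 = 6.
p does not divide disc. Compute Legendre symbol (d/p):
10^((17-1)/2) mod 17 = -1
(d/p) = -1, so p is inert: (p) stays prime with e=1, f=2, g=1.
Therefore p is inert.

inert


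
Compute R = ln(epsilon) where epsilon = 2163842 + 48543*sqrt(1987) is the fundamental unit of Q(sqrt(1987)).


epsilon = 2163842 + 48543*sqrt(1987)
= 4.3277e+06
R = ln(4.3277e+06)
= 15.2805

15.2805


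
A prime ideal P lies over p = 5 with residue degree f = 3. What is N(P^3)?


N(P^a) = p^(a*f)
= 5^(3*3)
= 5^9
= 1953125

1953125
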